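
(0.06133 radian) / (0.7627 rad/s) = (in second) 0.08041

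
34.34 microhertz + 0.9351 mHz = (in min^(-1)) 0.05817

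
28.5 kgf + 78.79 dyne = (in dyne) 2.795e+07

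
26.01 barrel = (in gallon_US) 1092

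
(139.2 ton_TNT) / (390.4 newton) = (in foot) 4.894e+09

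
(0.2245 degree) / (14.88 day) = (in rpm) 2.91e-08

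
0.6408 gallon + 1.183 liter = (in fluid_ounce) 122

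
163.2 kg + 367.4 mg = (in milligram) 1.632e+08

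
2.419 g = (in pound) 0.005333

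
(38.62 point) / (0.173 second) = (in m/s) 0.07875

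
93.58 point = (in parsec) 1.07e-18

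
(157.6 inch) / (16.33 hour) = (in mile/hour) 0.0001523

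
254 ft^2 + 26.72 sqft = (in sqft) 280.7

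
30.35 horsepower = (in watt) 2.263e+04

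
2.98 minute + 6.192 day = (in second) 5.352e+05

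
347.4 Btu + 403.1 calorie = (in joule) 3.682e+05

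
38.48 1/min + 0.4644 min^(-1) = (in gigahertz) 6.491e-10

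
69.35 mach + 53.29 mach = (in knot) 8.117e+04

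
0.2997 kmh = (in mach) 0.0002445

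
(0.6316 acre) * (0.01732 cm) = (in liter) 442.7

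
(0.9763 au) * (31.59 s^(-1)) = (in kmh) 1.661e+13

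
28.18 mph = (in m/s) 12.6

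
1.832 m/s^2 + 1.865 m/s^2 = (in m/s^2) 3.697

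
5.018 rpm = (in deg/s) 30.11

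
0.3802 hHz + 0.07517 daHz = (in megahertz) 3.877e-05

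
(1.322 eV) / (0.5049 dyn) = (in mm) 4.195e-11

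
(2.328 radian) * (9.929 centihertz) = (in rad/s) 0.2311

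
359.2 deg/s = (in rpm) 59.87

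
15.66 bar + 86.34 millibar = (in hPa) 1.575e+04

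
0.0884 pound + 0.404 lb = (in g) 223.3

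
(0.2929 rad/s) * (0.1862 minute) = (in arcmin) 1.125e+04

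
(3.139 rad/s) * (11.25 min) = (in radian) 2119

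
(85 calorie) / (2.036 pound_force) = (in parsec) 1.273e-15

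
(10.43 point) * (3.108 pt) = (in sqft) 4.342e-05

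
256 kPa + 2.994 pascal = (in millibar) 2560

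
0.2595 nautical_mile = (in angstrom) 4.806e+12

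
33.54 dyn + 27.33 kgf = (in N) 268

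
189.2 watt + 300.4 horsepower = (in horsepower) 300.7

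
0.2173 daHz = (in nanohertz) 2.173e+09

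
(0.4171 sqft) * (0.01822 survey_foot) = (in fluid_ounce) 7.277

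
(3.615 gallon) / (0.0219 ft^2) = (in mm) 6726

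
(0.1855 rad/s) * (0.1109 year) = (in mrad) 6.488e+08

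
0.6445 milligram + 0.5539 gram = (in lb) 0.001223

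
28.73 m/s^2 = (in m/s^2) 28.73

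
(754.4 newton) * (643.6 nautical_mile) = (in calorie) 2.149e+08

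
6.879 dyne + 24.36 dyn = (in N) 0.0003124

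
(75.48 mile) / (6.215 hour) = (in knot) 10.55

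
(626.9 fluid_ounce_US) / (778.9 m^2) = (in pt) 0.06747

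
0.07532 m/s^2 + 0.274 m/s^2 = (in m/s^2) 0.3493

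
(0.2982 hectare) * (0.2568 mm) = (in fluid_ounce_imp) 2.695e+04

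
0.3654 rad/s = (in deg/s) 20.94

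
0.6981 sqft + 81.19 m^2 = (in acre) 0.02008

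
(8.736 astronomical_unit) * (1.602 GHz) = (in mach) 6.149e+18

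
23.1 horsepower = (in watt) 1.723e+04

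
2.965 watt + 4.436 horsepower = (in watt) 3311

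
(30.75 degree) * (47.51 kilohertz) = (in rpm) 2.435e+05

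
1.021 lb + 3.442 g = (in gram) 466.6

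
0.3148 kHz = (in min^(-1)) 1.889e+04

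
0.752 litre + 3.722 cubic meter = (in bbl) 23.42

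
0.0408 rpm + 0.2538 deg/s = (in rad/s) 0.008702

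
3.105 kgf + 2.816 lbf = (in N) 42.98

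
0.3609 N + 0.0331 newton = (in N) 0.394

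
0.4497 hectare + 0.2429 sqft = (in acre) 1.111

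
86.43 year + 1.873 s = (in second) 2.726e+09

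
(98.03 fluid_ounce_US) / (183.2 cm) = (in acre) 3.91e-07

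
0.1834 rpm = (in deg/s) 1.1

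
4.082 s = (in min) 0.06803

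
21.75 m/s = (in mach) 0.06388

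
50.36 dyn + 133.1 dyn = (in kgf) 0.0001871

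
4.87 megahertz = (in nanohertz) 4.87e+15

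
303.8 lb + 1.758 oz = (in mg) 1.379e+08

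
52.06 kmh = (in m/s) 14.46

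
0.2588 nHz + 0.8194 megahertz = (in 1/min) 4.916e+07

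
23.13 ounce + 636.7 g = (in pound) 2.849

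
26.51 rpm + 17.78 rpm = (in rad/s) 4.638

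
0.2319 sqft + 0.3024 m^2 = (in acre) 8.005e-05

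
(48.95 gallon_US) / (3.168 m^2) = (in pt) 165.8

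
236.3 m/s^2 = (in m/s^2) 236.3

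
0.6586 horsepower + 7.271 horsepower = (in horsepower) 7.93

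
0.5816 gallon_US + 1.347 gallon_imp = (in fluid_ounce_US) 281.5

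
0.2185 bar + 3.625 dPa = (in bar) 0.2185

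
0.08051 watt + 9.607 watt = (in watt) 9.688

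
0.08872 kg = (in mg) 8.872e+04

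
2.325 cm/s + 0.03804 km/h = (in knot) 0.06573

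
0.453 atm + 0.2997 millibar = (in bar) 0.4593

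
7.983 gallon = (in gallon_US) 7.983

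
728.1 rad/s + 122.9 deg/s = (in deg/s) 4.184e+04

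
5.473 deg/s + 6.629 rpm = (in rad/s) 0.7897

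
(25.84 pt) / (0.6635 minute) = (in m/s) 0.000229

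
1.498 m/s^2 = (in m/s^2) 1.498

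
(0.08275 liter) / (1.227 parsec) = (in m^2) 2.186e-21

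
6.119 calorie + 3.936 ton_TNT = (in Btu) 1.561e+07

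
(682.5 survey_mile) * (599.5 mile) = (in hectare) 1.06e+08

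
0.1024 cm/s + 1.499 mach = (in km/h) 1837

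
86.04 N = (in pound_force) 19.34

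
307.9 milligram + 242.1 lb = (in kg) 109.8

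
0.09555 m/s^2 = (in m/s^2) 0.09555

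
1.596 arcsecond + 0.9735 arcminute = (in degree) 0.01667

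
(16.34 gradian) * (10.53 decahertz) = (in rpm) 258.1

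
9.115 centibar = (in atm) 0.08996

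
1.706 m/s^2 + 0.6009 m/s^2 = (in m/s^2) 2.307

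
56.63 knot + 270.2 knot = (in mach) 0.4938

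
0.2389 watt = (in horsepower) 0.0003204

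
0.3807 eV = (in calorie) 1.458e-20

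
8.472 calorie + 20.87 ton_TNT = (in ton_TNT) 20.87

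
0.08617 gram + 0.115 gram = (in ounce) 0.007096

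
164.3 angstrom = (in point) 4.657e-05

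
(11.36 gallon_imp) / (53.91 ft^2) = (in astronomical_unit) 6.893e-14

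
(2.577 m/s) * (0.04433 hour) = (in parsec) 1.333e-14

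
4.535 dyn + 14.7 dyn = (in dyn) 19.23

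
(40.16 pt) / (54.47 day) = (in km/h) 1.084e-08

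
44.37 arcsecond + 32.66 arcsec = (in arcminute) 1.284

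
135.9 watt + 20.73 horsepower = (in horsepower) 20.91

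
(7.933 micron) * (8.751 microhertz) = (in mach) 2.039e-13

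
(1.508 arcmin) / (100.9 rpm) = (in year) 1.316e-12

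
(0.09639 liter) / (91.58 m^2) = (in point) 0.002984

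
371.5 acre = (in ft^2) 1.618e+07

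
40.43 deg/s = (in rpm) 6.738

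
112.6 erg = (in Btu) 1.067e-08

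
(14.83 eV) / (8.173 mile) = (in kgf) 1.842e-23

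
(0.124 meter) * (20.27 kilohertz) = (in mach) 7.382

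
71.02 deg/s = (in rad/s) 1.24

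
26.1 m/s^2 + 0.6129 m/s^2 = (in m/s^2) 26.71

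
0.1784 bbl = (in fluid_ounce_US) 959.1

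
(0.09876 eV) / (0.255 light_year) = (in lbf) 1.474e-36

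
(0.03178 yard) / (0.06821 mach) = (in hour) 3.476e-07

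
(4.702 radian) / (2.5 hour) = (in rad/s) 0.0005224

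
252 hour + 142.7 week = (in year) 2.765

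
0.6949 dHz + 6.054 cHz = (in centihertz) 13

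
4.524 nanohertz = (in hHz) 4.524e-11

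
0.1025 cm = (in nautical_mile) 5.535e-07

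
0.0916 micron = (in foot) 3.005e-07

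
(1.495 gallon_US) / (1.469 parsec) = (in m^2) 1.248e-19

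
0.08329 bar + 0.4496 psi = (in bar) 0.1143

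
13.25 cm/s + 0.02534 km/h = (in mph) 0.3121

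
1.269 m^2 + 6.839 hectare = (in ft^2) 7.362e+05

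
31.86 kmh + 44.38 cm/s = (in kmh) 33.46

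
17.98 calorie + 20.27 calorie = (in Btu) 0.1517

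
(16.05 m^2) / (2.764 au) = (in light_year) 4.103e-27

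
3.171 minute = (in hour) 0.05285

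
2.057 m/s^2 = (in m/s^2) 2.057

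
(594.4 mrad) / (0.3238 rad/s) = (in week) 3.035e-06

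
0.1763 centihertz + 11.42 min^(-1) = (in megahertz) 1.921e-07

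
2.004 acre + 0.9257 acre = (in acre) 2.93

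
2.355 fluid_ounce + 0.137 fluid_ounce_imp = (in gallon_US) 0.01943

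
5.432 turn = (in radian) 34.13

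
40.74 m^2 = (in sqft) 438.5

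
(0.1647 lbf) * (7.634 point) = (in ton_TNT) 4.716e-13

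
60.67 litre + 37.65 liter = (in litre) 98.32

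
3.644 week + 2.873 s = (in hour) 612.2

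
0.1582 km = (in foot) 519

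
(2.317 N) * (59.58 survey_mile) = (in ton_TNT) 5.31e-05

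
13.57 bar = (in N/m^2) 1.357e+06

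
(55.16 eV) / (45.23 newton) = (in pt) 5.539e-16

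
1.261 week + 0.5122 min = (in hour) 211.9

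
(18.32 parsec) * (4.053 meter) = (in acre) 5.662e+14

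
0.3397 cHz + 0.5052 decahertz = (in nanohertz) 5.055e+09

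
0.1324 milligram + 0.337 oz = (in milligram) 9554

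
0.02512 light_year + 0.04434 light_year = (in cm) 6.571e+16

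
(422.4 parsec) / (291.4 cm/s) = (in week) 7.396e+12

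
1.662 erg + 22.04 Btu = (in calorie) 5558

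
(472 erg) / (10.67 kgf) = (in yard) 4.933e-07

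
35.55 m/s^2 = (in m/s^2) 35.55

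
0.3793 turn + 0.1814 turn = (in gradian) 224.3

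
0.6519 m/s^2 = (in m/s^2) 0.6519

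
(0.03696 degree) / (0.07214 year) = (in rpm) 2.708e-09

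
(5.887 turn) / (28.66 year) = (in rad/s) 4.093e-08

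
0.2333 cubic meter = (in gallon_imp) 51.32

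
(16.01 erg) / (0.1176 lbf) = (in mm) 0.003061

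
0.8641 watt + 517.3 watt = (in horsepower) 0.6949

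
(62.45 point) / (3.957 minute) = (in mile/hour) 0.0002076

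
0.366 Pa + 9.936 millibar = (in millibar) 9.94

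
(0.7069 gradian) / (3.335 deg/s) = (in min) 0.003179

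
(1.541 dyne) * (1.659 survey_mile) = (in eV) 2.568e+17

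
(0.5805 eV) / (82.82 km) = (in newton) 1.123e-24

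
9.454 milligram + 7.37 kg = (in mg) 7.37e+06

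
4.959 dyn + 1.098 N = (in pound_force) 0.2469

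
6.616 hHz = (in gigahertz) 6.616e-07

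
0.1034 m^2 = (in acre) 2.555e-05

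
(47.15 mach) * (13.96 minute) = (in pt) 3.812e+10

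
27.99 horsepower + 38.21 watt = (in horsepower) 28.04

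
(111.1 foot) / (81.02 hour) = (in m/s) 0.0001161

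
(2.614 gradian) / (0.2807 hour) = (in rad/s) 4.063e-05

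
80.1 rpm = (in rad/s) 8.388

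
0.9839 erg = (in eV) 6.141e+11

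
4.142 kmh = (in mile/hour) 2.574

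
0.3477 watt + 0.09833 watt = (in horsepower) 0.0005981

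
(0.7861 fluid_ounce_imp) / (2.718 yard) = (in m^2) 8.987e-06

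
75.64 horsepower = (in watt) 5.64e+04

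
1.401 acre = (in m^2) 5670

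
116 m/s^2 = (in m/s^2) 116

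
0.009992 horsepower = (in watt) 7.451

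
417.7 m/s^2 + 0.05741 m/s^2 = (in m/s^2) 417.8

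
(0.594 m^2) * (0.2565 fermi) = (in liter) 1.524e-13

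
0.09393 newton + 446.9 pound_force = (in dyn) 1.988e+08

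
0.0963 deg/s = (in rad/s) 0.001681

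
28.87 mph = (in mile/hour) 28.87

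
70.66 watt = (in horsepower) 0.09476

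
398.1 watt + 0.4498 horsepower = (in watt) 733.5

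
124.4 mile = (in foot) 6.568e+05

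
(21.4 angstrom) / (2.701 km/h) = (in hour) 7.923e-13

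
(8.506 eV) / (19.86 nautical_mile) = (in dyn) 3.705e-18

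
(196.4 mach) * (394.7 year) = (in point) 2.36e+18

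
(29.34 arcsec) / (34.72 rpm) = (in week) 6.469e-11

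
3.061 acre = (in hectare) 1.239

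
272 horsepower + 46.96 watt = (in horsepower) 272.1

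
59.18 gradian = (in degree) 53.26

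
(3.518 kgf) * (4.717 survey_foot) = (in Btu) 0.04701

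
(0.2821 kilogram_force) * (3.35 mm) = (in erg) 9.268e+04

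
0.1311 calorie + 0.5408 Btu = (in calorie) 136.5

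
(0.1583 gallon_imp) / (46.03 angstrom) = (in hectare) 15.63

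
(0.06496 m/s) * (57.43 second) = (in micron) 3.731e+06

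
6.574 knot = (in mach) 0.009932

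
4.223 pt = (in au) 9.959e-15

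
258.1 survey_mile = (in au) 2.777e-06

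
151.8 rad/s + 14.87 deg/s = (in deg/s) 8712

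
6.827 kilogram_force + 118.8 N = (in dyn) 1.857e+07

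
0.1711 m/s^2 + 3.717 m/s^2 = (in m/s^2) 3.888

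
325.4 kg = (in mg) 3.254e+08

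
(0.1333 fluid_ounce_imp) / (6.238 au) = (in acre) 1.003e-21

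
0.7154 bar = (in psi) 10.38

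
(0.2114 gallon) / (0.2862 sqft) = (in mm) 30.1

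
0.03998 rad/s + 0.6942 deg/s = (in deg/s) 2.985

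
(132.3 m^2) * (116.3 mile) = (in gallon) 6.541e+09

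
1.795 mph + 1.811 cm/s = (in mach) 0.00241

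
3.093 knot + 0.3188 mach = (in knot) 214.1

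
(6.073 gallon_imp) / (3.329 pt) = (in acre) 0.005809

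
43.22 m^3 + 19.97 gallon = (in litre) 4.33e+04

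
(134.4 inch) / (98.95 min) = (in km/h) 0.00207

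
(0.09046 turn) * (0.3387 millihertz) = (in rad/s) 0.0001925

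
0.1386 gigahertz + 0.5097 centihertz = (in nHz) 1.386e+17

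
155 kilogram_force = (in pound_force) 341.7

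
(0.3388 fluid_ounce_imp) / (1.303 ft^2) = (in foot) 0.0002609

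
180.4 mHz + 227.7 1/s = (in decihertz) 2279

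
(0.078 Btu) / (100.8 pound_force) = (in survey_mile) 0.000114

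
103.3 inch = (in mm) 2624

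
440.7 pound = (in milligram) 1.999e+08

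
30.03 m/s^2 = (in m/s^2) 30.03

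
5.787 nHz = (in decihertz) 5.787e-08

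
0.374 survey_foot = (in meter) 0.114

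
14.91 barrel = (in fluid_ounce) 8.016e+04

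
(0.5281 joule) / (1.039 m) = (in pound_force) 0.1143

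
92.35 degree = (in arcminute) 5541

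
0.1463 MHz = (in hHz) 1463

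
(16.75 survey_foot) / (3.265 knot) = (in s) 3.04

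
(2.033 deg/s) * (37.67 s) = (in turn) 0.2127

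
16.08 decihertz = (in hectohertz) 0.01608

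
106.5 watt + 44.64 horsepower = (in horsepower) 44.78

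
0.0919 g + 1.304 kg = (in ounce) 46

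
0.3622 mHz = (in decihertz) 0.003622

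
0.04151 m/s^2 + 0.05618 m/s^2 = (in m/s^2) 0.09769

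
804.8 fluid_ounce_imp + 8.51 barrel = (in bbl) 8.654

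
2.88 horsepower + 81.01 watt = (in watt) 2229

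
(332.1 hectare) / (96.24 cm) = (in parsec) 1.118e-10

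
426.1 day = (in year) 1.167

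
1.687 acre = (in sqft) 7.349e+04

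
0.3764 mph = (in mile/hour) 0.3764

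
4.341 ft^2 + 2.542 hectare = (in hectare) 2.542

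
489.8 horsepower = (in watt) 3.652e+05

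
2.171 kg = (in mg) 2.171e+06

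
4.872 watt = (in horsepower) 0.006533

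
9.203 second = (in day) 0.0001065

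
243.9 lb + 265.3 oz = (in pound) 260.5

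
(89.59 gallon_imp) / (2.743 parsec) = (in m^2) 4.812e-18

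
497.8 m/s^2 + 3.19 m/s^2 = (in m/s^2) 501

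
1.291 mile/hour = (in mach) 0.001695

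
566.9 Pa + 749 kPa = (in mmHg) 5622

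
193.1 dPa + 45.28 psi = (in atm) 3.081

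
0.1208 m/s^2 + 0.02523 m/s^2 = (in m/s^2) 0.146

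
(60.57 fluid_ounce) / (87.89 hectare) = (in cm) 2.038e-07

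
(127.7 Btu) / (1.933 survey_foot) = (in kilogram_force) 2.332e+04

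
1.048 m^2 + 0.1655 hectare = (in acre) 0.4092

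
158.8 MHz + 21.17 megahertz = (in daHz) 1.8e+07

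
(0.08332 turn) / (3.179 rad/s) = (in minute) 0.002745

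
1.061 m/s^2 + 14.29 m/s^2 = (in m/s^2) 15.35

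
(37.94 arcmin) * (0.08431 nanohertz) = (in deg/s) 5.331e-11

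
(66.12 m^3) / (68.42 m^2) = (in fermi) 9.664e+14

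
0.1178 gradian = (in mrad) 1.85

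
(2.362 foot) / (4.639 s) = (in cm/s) 15.52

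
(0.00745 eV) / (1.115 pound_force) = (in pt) 6.822e-19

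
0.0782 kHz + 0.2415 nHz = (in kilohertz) 0.0782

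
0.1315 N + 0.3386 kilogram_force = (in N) 3.452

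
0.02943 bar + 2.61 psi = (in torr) 157.1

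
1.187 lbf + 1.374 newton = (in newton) 6.654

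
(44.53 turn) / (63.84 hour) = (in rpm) 0.01163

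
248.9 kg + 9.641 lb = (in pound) 558.4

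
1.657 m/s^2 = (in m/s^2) 1.657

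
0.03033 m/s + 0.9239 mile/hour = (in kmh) 1.596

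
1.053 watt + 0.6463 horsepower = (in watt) 483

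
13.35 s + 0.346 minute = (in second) 34.11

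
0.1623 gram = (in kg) 0.0001623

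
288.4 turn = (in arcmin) 6.229e+06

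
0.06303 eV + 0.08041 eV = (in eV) 0.1434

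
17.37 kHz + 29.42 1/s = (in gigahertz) 1.74e-05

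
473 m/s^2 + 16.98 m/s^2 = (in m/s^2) 490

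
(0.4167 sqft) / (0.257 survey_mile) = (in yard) 0.0001024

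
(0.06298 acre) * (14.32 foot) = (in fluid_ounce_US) 3.762e+07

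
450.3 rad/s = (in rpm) 4300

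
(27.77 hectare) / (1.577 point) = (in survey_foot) 1.638e+09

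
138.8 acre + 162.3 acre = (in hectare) 121.9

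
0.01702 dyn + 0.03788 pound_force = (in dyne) 1.685e+04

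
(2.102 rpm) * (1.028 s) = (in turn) 0.03601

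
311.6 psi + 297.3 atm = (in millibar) 3.227e+05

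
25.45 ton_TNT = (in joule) 1.065e+11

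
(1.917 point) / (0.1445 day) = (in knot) 1.053e-07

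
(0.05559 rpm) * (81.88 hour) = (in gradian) 1.092e+05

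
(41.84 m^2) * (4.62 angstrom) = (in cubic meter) 1.933e-08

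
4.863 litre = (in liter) 4.863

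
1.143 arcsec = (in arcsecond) 1.143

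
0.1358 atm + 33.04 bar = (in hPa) 3.318e+04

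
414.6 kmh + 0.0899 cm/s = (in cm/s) 1.152e+04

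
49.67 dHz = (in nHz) 4.967e+09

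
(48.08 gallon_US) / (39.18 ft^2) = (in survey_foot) 0.164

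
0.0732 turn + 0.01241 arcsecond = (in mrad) 459.9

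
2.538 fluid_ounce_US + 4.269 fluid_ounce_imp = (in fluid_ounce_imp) 6.911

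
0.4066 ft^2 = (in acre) 9.334e-06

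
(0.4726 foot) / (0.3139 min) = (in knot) 0.01487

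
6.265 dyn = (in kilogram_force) 6.389e-06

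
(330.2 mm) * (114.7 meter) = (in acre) 0.009359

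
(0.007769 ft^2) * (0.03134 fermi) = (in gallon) 5.976e-18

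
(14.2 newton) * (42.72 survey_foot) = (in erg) 1.849e+09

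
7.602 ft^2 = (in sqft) 7.602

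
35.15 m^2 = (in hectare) 0.003515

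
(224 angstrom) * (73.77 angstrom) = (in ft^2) 1.779e-15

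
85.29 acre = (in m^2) 3.452e+05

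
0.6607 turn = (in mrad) 4151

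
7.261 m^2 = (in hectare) 0.0007261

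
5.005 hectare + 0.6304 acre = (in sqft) 5.662e+05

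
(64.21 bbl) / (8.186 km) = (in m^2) 0.001247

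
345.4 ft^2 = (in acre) 0.007929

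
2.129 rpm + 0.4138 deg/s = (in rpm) 2.198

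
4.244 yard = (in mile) 0.002411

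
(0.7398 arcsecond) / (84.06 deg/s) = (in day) 2.829e-11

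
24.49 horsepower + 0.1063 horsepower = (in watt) 1.834e+04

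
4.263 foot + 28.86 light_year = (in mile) 1.697e+14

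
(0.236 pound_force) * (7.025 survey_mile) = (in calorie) 2837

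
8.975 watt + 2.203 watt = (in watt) 11.18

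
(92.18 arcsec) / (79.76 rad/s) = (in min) 9.338e-08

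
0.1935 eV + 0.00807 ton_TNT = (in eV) 2.107e+26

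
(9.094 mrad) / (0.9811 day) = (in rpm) 1.024e-06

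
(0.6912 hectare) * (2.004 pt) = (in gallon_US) 1291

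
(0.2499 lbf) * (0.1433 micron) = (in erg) 1.593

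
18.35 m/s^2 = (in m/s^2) 18.35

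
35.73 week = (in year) 0.6852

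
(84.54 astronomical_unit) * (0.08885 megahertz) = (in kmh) 4.045e+18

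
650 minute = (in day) 0.4514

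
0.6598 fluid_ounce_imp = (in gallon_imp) 0.004124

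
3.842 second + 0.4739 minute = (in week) 5.337e-05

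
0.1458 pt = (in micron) 51.44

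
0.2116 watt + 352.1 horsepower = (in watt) 2.626e+05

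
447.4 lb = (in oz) 7158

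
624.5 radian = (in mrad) 6.245e+05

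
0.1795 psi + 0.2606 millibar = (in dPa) 1.264e+04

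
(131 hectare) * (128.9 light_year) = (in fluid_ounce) 5.402e+28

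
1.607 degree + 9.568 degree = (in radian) 0.195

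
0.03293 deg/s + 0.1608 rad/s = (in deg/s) 9.246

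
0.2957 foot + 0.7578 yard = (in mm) 783.1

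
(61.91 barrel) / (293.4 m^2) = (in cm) 3.355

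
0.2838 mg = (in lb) 6.257e-07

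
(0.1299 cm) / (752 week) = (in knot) 5.552e-12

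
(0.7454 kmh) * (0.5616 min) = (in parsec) 2.261e-16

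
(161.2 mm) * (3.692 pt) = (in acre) 5.188e-08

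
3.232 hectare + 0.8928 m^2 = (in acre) 7.987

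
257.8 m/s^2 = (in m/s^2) 257.8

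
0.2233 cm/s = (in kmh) 0.008039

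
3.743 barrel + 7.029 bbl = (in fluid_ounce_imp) 6.028e+04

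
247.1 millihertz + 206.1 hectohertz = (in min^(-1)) 1.237e+06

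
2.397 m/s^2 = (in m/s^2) 2.397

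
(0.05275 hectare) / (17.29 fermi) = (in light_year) 3.225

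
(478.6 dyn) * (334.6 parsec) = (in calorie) 1.181e+16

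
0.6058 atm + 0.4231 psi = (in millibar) 643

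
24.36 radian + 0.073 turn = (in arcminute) 8.532e+04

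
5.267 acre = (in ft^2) 2.294e+05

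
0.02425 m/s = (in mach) 7.122e-05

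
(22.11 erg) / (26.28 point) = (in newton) 0.0002385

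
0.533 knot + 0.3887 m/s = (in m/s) 0.6629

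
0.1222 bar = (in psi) 1.772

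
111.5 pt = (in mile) 2.444e-05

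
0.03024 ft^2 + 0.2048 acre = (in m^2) 828.8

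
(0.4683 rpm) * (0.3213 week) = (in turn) 1517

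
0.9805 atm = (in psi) 14.41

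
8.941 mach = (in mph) 6810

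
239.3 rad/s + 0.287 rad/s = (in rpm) 2288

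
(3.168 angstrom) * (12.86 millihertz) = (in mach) 1.196e-14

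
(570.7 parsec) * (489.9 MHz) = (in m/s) 8.627e+27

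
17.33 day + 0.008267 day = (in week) 2.477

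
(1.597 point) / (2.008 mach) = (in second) 8.24e-07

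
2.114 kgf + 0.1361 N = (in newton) 20.87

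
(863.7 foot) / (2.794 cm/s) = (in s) 9422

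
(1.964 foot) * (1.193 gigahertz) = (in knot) 1.388e+09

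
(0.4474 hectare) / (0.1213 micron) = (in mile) 2.292e+07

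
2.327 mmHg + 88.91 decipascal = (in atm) 0.00315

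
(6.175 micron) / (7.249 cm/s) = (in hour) 2.366e-08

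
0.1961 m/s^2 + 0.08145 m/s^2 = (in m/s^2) 0.2775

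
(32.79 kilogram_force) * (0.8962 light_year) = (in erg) 2.726e+25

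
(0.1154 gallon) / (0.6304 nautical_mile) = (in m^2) 3.742e-07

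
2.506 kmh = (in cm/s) 69.61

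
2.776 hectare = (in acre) 6.86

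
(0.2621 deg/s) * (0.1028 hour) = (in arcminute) 5820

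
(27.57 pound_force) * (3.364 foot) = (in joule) 125.7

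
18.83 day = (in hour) 451.9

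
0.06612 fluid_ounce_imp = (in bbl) 1.182e-05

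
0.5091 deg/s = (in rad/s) 0.008885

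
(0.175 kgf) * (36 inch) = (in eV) 9.795e+18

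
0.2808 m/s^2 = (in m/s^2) 0.2808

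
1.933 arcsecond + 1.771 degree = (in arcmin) 106.3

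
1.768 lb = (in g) 802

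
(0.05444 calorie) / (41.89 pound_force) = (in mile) 7.596e-07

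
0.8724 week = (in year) 0.01673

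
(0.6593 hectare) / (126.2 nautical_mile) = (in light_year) 2.982e-18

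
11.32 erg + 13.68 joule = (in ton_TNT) 3.27e-09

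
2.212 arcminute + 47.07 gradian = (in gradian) 47.11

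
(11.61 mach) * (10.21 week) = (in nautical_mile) 1.318e+07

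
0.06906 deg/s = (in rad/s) 0.001205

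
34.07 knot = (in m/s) 17.53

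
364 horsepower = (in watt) 2.714e+05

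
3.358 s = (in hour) 0.0009328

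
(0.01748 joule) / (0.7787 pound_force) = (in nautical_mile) 2.725e-06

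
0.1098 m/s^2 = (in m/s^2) 0.1098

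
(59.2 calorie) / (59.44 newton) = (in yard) 4.557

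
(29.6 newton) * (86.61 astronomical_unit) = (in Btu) 3.635e+11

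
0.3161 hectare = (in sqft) 3.402e+04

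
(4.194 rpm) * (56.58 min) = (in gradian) 9.492e+04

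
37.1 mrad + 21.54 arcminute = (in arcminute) 149.1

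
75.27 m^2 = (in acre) 0.0186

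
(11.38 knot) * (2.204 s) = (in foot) 42.33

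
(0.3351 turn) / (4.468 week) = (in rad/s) 7.792e-07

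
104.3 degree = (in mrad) 1820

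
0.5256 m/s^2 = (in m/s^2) 0.5256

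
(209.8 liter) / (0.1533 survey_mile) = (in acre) 2.101e-07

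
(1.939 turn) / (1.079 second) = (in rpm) 107.8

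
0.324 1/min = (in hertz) 0.0054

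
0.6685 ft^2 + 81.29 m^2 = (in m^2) 81.35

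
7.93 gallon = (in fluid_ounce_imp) 1056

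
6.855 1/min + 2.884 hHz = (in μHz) 2.885e+08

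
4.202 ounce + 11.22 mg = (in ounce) 4.202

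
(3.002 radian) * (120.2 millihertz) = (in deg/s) 20.67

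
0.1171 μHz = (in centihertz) 1.171e-05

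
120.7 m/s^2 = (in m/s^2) 120.7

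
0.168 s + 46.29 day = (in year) 0.1268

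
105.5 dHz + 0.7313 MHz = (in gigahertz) 0.0007313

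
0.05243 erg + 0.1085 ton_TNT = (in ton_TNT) 0.1085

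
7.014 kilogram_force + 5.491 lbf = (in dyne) 9.321e+06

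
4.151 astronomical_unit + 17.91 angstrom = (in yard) 6.791e+11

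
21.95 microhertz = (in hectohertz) 2.195e-07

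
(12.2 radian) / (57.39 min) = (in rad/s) 0.003543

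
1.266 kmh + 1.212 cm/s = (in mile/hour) 0.8138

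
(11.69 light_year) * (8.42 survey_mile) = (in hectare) 1.499e+17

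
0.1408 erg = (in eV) 8.788e+10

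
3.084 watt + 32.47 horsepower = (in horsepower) 32.47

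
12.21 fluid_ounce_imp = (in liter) 0.3469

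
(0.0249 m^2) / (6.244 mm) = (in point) 1.13e+04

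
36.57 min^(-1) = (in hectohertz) 0.006095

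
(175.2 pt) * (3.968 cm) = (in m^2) 0.002452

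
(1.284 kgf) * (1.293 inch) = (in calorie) 0.09884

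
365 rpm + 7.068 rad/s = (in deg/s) 2595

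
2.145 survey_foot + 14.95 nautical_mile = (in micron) 2.769e+10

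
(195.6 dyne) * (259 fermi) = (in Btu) 4.802e-19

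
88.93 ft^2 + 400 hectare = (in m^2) 4e+06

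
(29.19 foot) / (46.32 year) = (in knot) 1.184e-08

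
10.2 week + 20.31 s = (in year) 0.1956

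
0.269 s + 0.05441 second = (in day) 3.743e-06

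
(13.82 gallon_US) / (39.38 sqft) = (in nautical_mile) 7.721e-06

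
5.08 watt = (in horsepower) 0.006812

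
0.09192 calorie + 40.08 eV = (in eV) 2.4e+18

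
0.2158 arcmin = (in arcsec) 12.95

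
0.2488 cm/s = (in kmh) 0.008957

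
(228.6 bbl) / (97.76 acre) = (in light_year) 9.71e-21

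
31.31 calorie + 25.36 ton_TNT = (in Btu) 1.006e+08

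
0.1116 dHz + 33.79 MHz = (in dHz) 3.379e+08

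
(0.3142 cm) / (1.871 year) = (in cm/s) 5.325e-09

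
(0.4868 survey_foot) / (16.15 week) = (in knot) 2.953e-08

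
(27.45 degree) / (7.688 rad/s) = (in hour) 1.731e-05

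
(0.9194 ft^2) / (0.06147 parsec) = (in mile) 2.798e-20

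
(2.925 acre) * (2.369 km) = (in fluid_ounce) 9.482e+11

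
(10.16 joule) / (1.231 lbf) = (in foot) 6.087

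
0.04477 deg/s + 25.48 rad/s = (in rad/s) 25.48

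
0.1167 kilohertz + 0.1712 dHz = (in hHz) 1.167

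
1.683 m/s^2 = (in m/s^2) 1.683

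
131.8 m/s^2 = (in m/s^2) 131.8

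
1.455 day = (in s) 1.257e+05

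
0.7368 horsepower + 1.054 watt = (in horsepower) 0.7382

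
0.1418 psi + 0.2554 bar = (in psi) 3.846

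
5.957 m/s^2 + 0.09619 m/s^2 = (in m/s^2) 6.053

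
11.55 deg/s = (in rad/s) 0.2016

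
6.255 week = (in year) 0.12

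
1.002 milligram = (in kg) 1.002e-06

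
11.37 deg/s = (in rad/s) 0.1984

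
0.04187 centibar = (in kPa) 0.04187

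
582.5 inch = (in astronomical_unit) 9.89e-11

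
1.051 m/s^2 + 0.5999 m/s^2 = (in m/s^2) 1.651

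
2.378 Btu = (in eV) 1.566e+22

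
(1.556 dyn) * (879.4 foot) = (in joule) 0.004171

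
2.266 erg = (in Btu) 2.148e-10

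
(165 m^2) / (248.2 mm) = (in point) 1.884e+06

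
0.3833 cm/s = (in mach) 1.126e-05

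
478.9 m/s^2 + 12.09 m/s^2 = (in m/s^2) 491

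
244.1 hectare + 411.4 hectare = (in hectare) 655.5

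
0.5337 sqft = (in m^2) 0.04958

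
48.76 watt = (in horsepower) 0.06539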